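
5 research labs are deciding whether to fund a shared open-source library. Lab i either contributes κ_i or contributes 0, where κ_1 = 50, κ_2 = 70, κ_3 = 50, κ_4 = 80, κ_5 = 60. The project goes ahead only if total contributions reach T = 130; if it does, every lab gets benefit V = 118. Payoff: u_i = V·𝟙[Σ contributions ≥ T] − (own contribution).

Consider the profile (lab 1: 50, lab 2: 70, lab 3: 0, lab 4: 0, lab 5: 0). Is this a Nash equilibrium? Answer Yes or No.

No

Total = 120 < 130: not provided.
Lab 1 (pledges 50, payoff -50): dropping to 0 → total 70, payoff 0. Profitable deviation.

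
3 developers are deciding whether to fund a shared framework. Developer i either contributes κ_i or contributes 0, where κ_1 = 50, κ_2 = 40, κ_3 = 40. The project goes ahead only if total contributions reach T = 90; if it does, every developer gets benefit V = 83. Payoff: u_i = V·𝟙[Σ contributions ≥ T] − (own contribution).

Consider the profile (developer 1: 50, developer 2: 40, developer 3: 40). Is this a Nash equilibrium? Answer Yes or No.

Total = 130 ≥ 90: provided.
Developer 1 (pledges 50, payoff 33): dropping to 0 → total 80, payoff 0. No gain.
Developer 2 (pledges 40, payoff 43): dropping to 0 → total 90, payoff 83. Profitable deviation.

No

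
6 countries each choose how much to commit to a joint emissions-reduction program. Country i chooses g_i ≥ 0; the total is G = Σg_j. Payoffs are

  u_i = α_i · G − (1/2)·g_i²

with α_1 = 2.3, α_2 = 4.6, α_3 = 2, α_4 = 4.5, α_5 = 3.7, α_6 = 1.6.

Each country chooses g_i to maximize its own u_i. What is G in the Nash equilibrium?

Country i's FOC: ∂u_i/∂g_i = α_i − g_i = 0, so g_i* = α_i.
NE contributions = (2.3, 4.6, 2, 4.5, 3.7, 1.6); G = 18.7.

18.7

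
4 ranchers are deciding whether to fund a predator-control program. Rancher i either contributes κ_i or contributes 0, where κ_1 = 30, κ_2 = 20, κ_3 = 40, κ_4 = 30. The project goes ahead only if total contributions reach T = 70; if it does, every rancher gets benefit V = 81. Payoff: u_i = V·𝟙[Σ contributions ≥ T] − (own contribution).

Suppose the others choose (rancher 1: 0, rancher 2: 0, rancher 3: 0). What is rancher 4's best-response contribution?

Others' total = 0. Even contributing 30 gives 30 < 70: no benefit either way.
Best response: 0.

0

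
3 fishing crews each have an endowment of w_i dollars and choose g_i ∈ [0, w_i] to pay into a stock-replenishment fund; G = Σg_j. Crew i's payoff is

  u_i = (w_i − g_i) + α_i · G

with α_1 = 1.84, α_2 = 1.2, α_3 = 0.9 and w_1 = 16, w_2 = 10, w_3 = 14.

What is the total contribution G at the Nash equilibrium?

∂u_i/∂g_i = α_i − 1, so crew i contributes w_i if α_i > 1, else 0.
α_i > 1 for i ∈ {1, 2}; NE contributions (16, 10, 0), G = 26.

26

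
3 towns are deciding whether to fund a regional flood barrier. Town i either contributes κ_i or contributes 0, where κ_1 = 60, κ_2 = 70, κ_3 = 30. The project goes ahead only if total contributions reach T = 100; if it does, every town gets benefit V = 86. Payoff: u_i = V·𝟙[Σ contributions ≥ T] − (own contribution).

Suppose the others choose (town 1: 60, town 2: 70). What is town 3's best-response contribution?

0

Others' total = 130 ≥ 100; contributing adds cost 30 for no extra benefit.
Best response: 0.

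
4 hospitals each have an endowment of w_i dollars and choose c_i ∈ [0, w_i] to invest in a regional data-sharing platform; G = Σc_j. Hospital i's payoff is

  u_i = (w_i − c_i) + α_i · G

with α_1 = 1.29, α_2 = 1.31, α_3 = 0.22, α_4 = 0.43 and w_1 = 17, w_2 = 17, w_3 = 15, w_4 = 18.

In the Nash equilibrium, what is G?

34

∂u_i/∂c_i = α_i − 1, so hospital i contributes w_i if α_i > 1, else 0.
α_i > 1 for i ∈ {1, 2}; NE contributions (17, 17, 0, 0), G = 34.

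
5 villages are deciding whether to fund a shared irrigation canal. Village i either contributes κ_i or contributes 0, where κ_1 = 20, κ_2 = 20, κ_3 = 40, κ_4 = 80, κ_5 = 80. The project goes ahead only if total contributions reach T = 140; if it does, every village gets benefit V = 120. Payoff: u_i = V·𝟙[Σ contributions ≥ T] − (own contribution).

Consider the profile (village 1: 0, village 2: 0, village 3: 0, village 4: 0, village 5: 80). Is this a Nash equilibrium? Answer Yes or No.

Total = 80 < 140: not provided.
Village 1 (pledges 0, payoff 0): pledging 20 → total 100, payoff -20. No gain.
Village 2 (pledges 0, payoff 0): pledging 20 → total 100, payoff -20. No gain.
Village 3 (pledges 0, payoff 0): pledging 40 → total 120, payoff -40. No gain.
Village 4 (pledges 0, payoff 0): pledging 80 → total 160, payoff 40. Profitable deviation.

No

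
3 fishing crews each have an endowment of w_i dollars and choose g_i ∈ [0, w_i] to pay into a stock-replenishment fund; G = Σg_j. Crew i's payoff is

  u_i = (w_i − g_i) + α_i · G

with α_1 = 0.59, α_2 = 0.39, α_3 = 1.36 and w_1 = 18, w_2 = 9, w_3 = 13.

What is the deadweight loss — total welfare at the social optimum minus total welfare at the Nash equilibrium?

36.18

∂u_i/∂g_i = α_i − 1, so crew i contributes w_i if α_i > 1, else 0.
α_i > 1 for i ∈ {3}; NE contributions (0, 0, 13), G = 13.
W^NE = Σw_i − G^NE + (Σα_i)·G^NE = 40 + 1.34·13 = 57.42.
Planner: ∂(Σu_j)/∂g_i = Σα_j − 1 = 1.34 > 0, so everyone contributes w_i; G^SO = 40, W^SO = 40 + 1.34·40 = 93.6.
Deadweight loss = 36.18.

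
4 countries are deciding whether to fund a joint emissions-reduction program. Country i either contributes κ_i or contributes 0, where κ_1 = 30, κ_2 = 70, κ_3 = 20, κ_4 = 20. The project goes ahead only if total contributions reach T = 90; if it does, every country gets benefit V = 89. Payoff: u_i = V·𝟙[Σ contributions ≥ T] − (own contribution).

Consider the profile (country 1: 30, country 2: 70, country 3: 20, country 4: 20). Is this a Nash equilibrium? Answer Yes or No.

No

Total = 140 ≥ 90: provided.
Country 1 (pledges 30, payoff 59): dropping to 0 → total 110, payoff 89. Profitable deviation.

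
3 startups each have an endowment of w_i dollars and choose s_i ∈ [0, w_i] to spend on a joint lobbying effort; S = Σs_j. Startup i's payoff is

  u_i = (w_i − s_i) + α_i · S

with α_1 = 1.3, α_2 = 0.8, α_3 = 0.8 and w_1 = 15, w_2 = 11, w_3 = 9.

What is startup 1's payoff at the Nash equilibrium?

19.5

∂u_i/∂s_i = α_i − 1, so startup i contributes w_i if α_i > 1, else 0.
α_i > 1 for i ∈ {1}; NE contributions (15, 0, 0), S = 15.
u_1 = (15 − 15) + 1.3·15 = 19.5.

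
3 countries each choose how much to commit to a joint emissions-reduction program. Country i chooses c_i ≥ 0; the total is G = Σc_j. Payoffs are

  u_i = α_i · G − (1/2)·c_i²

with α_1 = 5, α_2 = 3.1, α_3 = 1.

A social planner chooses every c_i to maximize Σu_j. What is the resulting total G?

27.3

Planner FOC: ∂(Σu_j)/∂c_i = (Σα_j) − c_i = 0, so c_i^SO = Σα_j = 9.1 for every i; G^SO = 27.3.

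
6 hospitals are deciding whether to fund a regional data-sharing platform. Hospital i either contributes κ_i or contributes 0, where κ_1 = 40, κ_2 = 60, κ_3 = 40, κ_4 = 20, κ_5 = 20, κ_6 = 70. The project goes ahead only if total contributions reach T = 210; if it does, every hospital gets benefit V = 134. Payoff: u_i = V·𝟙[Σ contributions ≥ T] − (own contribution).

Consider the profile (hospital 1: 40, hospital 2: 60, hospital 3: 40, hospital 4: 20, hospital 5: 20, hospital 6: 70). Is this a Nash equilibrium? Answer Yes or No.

No

Total = 250 ≥ 210: provided.
Hospital 1 (pledges 40, payoff 94): dropping to 0 → total 210, payoff 134. Profitable deviation.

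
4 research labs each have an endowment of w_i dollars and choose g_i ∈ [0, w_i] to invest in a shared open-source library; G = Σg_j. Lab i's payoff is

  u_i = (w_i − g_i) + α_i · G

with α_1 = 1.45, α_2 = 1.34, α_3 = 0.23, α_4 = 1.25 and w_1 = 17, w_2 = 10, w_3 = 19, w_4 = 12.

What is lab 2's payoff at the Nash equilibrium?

52.26

∂u_i/∂g_i = α_i − 1, so lab i contributes w_i if α_i > 1, else 0.
α_i > 1 for i ∈ {1, 2, 4}; NE contributions (17, 10, 0, 12), G = 39.
u_2 = (10 − 10) + 1.34·39 = 52.26.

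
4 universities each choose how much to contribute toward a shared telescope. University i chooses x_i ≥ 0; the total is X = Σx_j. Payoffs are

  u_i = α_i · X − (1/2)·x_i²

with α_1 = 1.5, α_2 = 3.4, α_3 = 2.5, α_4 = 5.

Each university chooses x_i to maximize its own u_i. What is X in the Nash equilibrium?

12.4

University i's FOC: ∂u_i/∂x_i = α_i − x_i = 0, so x_i* = α_i.
NE contributions = (1.5, 3.4, 2.5, 5); X = 12.4.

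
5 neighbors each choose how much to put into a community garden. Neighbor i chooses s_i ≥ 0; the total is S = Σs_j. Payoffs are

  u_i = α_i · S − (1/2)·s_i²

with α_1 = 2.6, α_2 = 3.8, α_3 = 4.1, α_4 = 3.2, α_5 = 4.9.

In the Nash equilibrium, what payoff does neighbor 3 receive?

Neighbor i's FOC: ∂u_i/∂s_i = α_i − s_i = 0, so s_i* = α_i.
NE contributions = (2.6, 3.8, 4.1, 3.2, 4.9); S = 18.6.
u_3 = α_3·S − ½·(s_3)² = 4.1·18.6 − ½·4.1² = 67.855.

67.855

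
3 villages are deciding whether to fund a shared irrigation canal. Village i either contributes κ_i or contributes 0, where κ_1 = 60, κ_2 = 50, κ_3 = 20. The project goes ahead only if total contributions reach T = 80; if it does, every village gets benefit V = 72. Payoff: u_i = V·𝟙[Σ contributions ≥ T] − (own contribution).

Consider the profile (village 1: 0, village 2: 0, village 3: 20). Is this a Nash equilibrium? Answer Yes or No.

No

Total = 20 < 80: not provided.
Village 1 (pledges 0, payoff 0): pledging 60 → total 80, payoff 12. Profitable deviation.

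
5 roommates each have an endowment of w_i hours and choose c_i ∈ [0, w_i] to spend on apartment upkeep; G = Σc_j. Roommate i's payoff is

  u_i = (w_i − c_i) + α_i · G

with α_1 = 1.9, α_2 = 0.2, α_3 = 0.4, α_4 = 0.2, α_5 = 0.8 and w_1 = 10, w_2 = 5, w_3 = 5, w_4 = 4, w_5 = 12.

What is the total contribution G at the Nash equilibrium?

∂u_i/∂c_i = α_i − 1, so roommate i contributes w_i if α_i > 1, else 0.
α_i > 1 for i ∈ {1}; NE contributions (10, 0, 0, 0, 0), G = 10.

10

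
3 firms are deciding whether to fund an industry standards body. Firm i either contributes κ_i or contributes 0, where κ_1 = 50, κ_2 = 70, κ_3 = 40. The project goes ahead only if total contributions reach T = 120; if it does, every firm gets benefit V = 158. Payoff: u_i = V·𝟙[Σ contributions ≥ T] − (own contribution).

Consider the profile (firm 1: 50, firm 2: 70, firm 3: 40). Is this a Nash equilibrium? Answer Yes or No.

No

Total = 160 ≥ 120: provided.
Firm 1 (pledges 50, payoff 108): dropping to 0 → total 110, payoff 0. No gain.
Firm 2 (pledges 70, payoff 88): dropping to 0 → total 90, payoff 0. No gain.
Firm 3 (pledges 40, payoff 118): dropping to 0 → total 120, payoff 158. Profitable deviation.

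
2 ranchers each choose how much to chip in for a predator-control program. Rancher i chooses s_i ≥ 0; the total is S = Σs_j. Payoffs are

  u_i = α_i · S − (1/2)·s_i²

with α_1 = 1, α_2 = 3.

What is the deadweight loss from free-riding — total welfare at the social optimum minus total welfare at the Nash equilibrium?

5

Rancher i's FOC: ∂u_i/∂s_i = α_i − s_i = 0, so s_i* = α_i.
NE contributions = (1, 3); S = 4.
W^NE = (Σα)·S − ½Σα_i² = 4² − ½·10 = 11.
Planner sets s_i = Σα_j = 4 for every i, so S^SO = 2·4 = 8.
W^SO = (Σα)·S^SO − ½·2·(Σα)² = (2/2)·4² = 16.
Deadweight loss = W^SO − W^NE = 5.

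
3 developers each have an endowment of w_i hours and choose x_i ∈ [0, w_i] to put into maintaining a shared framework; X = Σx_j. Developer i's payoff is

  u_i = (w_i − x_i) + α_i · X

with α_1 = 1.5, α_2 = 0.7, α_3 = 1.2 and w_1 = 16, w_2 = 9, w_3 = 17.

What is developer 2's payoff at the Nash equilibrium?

32.1

∂u_i/∂x_i = α_i − 1, so developer i contributes w_i if α_i > 1, else 0.
α_i > 1 for i ∈ {1, 3}; NE contributions (16, 0, 17), X = 33.
u_2 = (9 − 0) + 0.7·33 = 32.1.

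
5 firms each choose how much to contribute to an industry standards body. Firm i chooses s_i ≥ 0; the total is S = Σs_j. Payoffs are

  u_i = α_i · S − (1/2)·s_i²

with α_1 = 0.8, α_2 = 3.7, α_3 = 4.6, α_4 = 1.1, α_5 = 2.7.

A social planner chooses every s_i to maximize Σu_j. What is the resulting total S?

Planner FOC: ∂(Σu_j)/∂s_i = (Σα_j) − s_i = 0, so s_i^SO = Σα_j = 12.9 for every i; S^SO = 64.5.

64.5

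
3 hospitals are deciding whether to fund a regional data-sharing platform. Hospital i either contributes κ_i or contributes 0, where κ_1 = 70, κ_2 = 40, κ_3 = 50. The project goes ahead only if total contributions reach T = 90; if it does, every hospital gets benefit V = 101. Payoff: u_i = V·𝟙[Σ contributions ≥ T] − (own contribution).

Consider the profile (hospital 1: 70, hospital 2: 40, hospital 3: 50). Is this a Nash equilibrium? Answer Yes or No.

No

Total = 160 ≥ 90: provided.
Hospital 1 (pledges 70, payoff 31): dropping to 0 → total 90, payoff 101. Profitable deviation.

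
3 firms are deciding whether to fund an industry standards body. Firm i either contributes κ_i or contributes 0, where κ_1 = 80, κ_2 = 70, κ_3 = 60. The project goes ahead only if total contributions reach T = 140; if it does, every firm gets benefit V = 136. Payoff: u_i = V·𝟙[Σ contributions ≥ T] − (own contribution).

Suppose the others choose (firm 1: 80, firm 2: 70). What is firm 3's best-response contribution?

Others' total = 150 ≥ 140; contributing adds cost 60 for no extra benefit.
Best response: 0.

0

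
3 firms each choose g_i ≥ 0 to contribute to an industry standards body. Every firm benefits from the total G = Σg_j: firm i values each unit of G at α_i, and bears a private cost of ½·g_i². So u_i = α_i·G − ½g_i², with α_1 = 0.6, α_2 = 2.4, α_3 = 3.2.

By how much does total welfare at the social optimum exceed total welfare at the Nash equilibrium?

27.4

Firm i's FOC: ∂u_i/∂g_i = α_i − g_i = 0, so g_i* = α_i.
NE contributions = (0.6, 2.4, 3.2); G = 6.2.
W^NE = (Σα)·G − ½Σα_i² = 6.2² − ½·16.36 = 30.26.
Planner sets g_i = Σα_j = 6.2 for every i, so G^SO = 3·6.2 = 18.6.
W^SO = (Σα)·G^SO − ½·3·(Σα)² = (3/2)·6.2² = 57.66.
Deadweight loss = W^SO − W^NE = 27.4.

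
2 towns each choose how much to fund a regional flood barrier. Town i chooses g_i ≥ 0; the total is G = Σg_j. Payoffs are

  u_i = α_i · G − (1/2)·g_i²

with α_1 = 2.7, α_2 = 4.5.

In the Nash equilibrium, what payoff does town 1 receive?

Town i's FOC: ∂u_i/∂g_i = α_i − g_i = 0, so g_i* = α_i.
NE contributions = (2.7, 4.5); G = 7.2.
u_1 = α_1·G − ½·(g_1)² = 2.7·7.2 − ½·2.7² = 15.795.

15.795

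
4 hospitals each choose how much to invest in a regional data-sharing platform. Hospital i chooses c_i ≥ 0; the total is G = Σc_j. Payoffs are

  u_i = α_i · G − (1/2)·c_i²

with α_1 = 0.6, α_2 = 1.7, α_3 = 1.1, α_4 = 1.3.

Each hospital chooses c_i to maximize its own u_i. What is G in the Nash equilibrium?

Hospital i's FOC: ∂u_i/∂c_i = α_i − c_i = 0, so c_i* = α_i.
NE contributions = (0.6, 1.7, 1.1, 1.3); G = 4.7.

4.7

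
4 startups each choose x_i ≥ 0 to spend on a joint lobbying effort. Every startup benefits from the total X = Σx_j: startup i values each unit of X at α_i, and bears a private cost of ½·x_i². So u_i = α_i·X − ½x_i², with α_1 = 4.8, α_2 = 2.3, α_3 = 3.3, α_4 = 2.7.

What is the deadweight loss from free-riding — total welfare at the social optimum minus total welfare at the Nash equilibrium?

194.865

Startup i's FOC: ∂u_i/∂x_i = α_i − x_i = 0, so x_i* = α_i.
NE contributions = (4.8, 2.3, 3.3, 2.7); X = 13.1.
W^NE = (Σα)·X − ½Σα_i² = 13.1² − ½·46.51 = 148.355.
Planner sets x_i = Σα_j = 13.1 for every i, so X^SO = 4·13.1 = 52.4.
W^SO = (Σα)·X^SO − ½·4·(Σα)² = (4/2)·13.1² = 343.22.
Deadweight loss = W^SO − W^NE = 194.865.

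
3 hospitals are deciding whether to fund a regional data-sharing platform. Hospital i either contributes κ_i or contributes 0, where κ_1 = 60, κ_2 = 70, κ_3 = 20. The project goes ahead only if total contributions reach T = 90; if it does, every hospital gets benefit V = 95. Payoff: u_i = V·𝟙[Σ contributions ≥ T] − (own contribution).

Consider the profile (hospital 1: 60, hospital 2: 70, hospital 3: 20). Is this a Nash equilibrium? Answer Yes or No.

Total = 150 ≥ 90: provided.
Hospital 1 (pledges 60, payoff 35): dropping to 0 → total 90, payoff 95. Profitable deviation.

No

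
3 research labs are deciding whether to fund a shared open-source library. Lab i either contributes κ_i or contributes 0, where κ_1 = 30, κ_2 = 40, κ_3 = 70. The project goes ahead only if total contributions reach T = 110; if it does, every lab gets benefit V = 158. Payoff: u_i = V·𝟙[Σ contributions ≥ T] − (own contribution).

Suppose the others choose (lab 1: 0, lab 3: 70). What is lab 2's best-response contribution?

Others' total = 70. Contributing 40 brings total to 110 ≥ 110: gain V − κ_2 = 118.
Best response: 40.

40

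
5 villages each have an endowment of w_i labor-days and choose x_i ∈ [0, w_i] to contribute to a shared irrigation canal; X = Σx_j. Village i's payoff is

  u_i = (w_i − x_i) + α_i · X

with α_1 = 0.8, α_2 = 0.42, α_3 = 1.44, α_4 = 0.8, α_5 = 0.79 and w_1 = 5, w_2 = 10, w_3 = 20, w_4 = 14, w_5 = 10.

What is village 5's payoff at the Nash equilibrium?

∂u_i/∂x_i = α_i − 1, so village i contributes w_i if α_i > 1, else 0.
α_i > 1 for i ∈ {3}; NE contributions (0, 0, 20, 0, 0), X = 20.
u_5 = (10 − 0) + 0.79·20 = 25.8.

25.8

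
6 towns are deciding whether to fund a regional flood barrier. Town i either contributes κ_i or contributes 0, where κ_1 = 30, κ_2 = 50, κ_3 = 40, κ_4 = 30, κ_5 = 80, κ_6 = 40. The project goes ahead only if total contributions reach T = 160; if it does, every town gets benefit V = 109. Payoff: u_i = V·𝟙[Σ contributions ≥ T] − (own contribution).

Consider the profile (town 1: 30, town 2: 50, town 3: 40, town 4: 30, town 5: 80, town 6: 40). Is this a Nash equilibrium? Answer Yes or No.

Total = 270 ≥ 160: provided.
Town 1 (pledges 30, payoff 79): dropping to 0 → total 240, payoff 109. Profitable deviation.

No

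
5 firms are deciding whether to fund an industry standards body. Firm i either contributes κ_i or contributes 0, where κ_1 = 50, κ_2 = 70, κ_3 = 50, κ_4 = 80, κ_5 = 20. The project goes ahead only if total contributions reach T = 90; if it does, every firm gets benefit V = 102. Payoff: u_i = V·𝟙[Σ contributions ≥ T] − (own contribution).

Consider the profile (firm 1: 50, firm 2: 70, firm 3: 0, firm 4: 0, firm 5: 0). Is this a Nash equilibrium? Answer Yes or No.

Yes

Total = 120 ≥ 90: provided.
Firm 1 (pledges 50, payoff 52): dropping to 0 → total 70, payoff 0. No gain.
Firm 2 (pledges 70, payoff 32): dropping to 0 → total 50, payoff 0. No gain.
Firm 3 (pledges 0, payoff 102): pledging 50 → total 170, payoff 52. No gain.
Firm 4 (pledges 0, payoff 102): pledging 80 → total 200, payoff 22. No gain.
Firm 5 (pledges 0, payoff 102): pledging 20 → total 140, payoff 82. No gain.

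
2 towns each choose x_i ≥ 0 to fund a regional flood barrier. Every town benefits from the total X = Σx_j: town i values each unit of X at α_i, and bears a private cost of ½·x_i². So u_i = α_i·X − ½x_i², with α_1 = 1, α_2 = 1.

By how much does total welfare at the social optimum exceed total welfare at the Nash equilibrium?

Town i's FOC: ∂u_i/∂x_i = α_i − x_i = 0, so x_i* = α_i.
NE contributions = (1, 1); X = 2.
W^NE = (Σα)·X − ½Σα_i² = 2² − ½·2 = 3.
Planner sets x_i = Σα_j = 2 for every i, so X^SO = 2·2 = 4.
W^SO = (Σα)·X^SO − ½·2·(Σα)² = (2/2)·2² = 4.
Deadweight loss = W^SO − W^NE = 1.

1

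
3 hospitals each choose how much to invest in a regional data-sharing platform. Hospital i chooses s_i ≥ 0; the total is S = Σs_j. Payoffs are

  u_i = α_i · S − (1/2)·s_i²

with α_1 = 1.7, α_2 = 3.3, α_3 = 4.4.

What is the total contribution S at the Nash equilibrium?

9.4

Hospital i's FOC: ∂u_i/∂s_i = α_i − s_i = 0, so s_i* = α_i.
NE contributions = (1.7, 3.3, 4.4); S = 9.4.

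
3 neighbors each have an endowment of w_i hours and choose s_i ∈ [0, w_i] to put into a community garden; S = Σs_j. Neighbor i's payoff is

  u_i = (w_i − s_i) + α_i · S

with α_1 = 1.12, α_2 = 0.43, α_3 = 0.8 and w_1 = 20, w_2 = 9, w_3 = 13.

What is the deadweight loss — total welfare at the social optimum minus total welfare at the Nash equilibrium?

∂u_i/∂s_i = α_i − 1, so neighbor i contributes w_i if α_i > 1, else 0.
α_i > 1 for i ∈ {1}; NE contributions (20, 0, 0), S = 20.
W^NE = Σw_i − S^NE + (Σα_i)·S^NE = 42 + 1.35·20 = 69.
Planner: ∂(Σu_j)/∂s_i = Σα_j − 1 = 1.35 > 0, so everyone contributes w_i; S^SO = 42, W^SO = 42 + 1.35·42 = 98.7.
Deadweight loss = 29.7.

29.7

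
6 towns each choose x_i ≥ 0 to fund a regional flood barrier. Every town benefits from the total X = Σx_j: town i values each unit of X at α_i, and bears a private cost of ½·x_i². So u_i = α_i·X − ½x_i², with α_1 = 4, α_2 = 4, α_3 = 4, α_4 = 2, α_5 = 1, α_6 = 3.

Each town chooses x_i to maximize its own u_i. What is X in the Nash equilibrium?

Town i's FOC: ∂u_i/∂x_i = α_i − x_i = 0, so x_i* = α_i.
NE contributions = (4, 4, 4, 2, 1, 3); X = 18.

18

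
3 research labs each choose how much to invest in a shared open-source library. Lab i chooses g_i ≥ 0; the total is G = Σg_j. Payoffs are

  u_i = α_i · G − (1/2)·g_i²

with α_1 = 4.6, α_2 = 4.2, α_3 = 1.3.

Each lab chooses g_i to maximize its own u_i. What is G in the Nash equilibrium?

Lab i's FOC: ∂u_i/∂g_i = α_i − g_i = 0, so g_i* = α_i.
NE contributions = (4.6, 4.2, 1.3); G = 10.1.

10.1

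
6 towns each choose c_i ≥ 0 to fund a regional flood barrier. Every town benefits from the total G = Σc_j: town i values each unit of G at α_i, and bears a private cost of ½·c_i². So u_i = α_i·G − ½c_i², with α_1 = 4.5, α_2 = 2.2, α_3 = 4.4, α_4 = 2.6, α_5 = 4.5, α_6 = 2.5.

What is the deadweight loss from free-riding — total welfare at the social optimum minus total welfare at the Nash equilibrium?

895.835

Town i's FOC: ∂u_i/∂c_i = α_i − c_i = 0, so c_i* = α_i.
NE contributions = (4.5, 2.2, 4.4, 2.6, 4.5, 2.5); G = 20.7.
W^NE = (Σα)·G − ½Σα_i² = 20.7² − ½·77.71 = 389.635.
Planner sets c_i = Σα_j = 20.7 for every i, so G^SO = 6·20.7 = 124.2.
W^SO = (Σα)·G^SO − ½·6·(Σα)² = (6/2)·20.7² = 1285.47.
Deadweight loss = W^SO − W^NE = 895.835.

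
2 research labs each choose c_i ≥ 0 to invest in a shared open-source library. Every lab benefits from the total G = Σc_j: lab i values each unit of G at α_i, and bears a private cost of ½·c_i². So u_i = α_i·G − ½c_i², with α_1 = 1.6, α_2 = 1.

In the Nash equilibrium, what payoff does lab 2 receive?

2.1

Lab i's FOC: ∂u_i/∂c_i = α_i − c_i = 0, so c_i* = α_i.
NE contributions = (1.6, 1); G = 2.6.
u_2 = α_2·G − ½·(c_2)² = 1·2.6 − ½·1² = 2.1.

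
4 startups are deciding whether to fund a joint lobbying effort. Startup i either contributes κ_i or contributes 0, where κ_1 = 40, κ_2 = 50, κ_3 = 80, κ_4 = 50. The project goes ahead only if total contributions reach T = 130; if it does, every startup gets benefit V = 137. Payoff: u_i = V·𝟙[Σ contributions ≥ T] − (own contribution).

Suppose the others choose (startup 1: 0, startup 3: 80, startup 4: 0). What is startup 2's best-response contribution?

50

Others' total = 80. Contributing 50 brings total to 130 ≥ 130: gain V − κ_2 = 87.
Best response: 50.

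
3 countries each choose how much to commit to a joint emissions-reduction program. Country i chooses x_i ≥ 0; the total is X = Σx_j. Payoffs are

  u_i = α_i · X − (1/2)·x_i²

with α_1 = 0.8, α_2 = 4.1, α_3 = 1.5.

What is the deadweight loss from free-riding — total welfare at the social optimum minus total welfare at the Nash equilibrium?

Country i's FOC: ∂u_i/∂x_i = α_i − x_i = 0, so x_i* = α_i.
NE contributions = (0.8, 4.1, 1.5); X = 6.4.
W^NE = (Σα)·X − ½Σα_i² = 6.4² − ½·19.7 = 31.11.
Planner sets x_i = Σα_j = 6.4 for every i, so X^SO = 3·6.4 = 19.2.
W^SO = (Σα)·X^SO − ½·3·(Σα)² = (3/2)·6.4² = 61.44.
Deadweight loss = W^SO − W^NE = 30.33.

30.33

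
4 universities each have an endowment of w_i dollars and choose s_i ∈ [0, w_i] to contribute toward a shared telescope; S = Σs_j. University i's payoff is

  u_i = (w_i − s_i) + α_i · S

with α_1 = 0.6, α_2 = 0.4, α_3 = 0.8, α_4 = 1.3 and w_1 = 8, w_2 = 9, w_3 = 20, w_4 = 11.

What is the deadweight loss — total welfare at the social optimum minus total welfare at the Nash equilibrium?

77.7

∂u_i/∂s_i = α_i − 1, so university i contributes w_i if α_i > 1, else 0.
α_i > 1 for i ∈ {4}; NE contributions (0, 0, 0, 11), S = 11.
W^NE = Σw_i − S^NE + (Σα_i)·S^NE = 48 + 2.1·11 = 71.1.
Planner: ∂(Σu_j)/∂s_i = Σα_j − 1 = 2.1 > 0, so everyone contributes w_i; S^SO = 48, W^SO = 48 + 2.1·48 = 148.8.
Deadweight loss = 77.7.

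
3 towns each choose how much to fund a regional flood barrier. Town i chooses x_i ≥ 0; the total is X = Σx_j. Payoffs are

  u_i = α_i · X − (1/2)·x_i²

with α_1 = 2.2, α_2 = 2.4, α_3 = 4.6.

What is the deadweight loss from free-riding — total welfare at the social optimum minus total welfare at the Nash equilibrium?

Town i's FOC: ∂u_i/∂x_i = α_i − x_i = 0, so x_i* = α_i.
NE contributions = (2.2, 2.4, 4.6); X = 9.2.
W^NE = (Σα)·X − ½Σα_i² = 9.2² − ½·31.76 = 68.76.
Planner sets x_i = Σα_j = 9.2 for every i, so X^SO = 3·9.2 = 27.6.
W^SO = (Σα)·X^SO − ½·3·(Σα)² = (3/2)·9.2² = 126.96.
Deadweight loss = W^SO − W^NE = 58.2.

58.2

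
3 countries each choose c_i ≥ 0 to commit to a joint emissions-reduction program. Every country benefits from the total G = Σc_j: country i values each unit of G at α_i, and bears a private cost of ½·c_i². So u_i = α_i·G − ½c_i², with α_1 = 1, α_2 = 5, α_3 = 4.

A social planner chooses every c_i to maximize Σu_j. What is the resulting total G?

30

Planner FOC: ∂(Σu_j)/∂c_i = (Σα_j) − c_i = 0, so c_i^SO = Σα_j = 10 for every i; G^SO = 30.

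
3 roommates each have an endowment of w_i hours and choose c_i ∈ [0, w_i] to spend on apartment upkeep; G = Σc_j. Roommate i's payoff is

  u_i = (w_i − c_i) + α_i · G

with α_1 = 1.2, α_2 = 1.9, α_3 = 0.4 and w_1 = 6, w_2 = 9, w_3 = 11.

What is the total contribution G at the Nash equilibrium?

∂u_i/∂c_i = α_i − 1, so roommate i contributes w_i if α_i > 1, else 0.
α_i > 1 for i ∈ {1, 2}; NE contributions (6, 9, 0), G = 15.

15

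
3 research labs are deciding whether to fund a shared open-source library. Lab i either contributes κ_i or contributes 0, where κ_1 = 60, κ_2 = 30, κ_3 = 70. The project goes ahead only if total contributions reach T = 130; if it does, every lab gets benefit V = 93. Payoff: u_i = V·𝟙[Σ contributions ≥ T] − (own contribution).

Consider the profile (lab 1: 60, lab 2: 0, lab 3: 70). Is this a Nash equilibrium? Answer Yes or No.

Yes

Total = 130 ≥ 130: provided.
Lab 1 (pledges 60, payoff 33): dropping to 0 → total 70, payoff 0. No gain.
Lab 2 (pledges 0, payoff 93): pledging 30 → total 160, payoff 63. No gain.
Lab 3 (pledges 70, payoff 23): dropping to 0 → total 60, payoff 0. No gain.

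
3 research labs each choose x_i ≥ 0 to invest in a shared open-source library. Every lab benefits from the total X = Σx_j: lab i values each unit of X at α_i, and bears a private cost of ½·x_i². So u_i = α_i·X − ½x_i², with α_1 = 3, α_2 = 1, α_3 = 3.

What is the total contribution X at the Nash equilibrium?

Lab i's FOC: ∂u_i/∂x_i = α_i − x_i = 0, so x_i* = α_i.
NE contributions = (3, 1, 3); X = 7.

7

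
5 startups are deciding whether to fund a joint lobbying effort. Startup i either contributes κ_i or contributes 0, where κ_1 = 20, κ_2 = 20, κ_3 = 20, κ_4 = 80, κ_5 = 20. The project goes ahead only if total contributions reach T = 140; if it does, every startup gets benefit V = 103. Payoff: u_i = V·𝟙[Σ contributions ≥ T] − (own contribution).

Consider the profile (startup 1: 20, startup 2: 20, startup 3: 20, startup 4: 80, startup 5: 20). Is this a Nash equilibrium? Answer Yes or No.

Total = 160 ≥ 140: provided.
Startup 1 (pledges 20, payoff 83): dropping to 0 → total 140, payoff 103. Profitable deviation.

No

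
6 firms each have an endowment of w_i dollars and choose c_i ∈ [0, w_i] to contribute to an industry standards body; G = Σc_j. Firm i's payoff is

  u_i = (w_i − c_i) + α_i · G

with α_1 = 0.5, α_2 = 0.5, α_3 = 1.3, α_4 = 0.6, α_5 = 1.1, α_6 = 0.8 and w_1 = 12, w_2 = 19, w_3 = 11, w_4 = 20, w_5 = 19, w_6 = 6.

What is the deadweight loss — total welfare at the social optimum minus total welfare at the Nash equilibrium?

216.6

∂u_i/∂c_i = α_i − 1, so firm i contributes w_i if α_i > 1, else 0.
α_i > 1 for i ∈ {3, 5}; NE contributions (0, 0, 11, 0, 19, 0), G = 30.
W^NE = Σw_i − G^NE + (Σα_i)·G^NE = 87 + 3.8·30 = 201.
Planner: ∂(Σu_j)/∂c_i = Σα_j − 1 = 3.8 > 0, so everyone contributes w_i; G^SO = 87, W^SO = 87 + 3.8·87 = 417.6.
Deadweight loss = 216.6.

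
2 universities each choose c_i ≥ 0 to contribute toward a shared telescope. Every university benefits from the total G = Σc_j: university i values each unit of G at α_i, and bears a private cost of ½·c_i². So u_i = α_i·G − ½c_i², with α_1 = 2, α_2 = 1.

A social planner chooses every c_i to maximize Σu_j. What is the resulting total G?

Planner FOC: ∂(Σu_j)/∂c_i = (Σα_j) − c_i = 0, so c_i^SO = Σα_j = 3 for every i; G^SO = 6.

6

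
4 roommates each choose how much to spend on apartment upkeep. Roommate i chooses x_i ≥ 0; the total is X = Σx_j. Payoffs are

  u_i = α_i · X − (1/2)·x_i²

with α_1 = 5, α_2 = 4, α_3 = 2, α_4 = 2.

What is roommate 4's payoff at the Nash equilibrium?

Roommate i's FOC: ∂u_i/∂x_i = α_i − x_i = 0, so x_i* = α_i.
NE contributions = (5, 4, 2, 2); X = 13.
u_4 = α_4·X − ½·(x_4)² = 2·13 − ½·2² = 24.

24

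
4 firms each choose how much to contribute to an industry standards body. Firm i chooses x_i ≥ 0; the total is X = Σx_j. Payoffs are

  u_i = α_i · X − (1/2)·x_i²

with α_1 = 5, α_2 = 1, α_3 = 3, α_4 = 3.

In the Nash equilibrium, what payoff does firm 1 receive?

47.5

Firm i's FOC: ∂u_i/∂x_i = α_i − x_i = 0, so x_i* = α_i.
NE contributions = (5, 1, 3, 3); X = 12.
u_1 = α_1·X − ½·(x_1)² = 5·12 − ½·5² = 47.5.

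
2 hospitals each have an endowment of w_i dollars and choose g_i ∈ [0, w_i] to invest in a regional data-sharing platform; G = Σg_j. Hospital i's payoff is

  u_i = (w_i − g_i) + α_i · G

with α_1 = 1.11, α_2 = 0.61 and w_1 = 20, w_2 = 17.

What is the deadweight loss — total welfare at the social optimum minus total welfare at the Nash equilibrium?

12.24

∂u_i/∂g_i = α_i − 1, so hospital i contributes w_i if α_i > 1, else 0.
α_i > 1 for i ∈ {1}; NE contributions (20, 0), G = 20.
W^NE = Σw_i − G^NE + (Σα_i)·G^NE = 37 + 0.72·20 = 51.4.
Planner: ∂(Σu_j)/∂g_i = Σα_j − 1 = 0.72 > 0, so everyone contributes w_i; G^SO = 37, W^SO = 37 + 0.72·37 = 63.64.
Deadweight loss = 12.24.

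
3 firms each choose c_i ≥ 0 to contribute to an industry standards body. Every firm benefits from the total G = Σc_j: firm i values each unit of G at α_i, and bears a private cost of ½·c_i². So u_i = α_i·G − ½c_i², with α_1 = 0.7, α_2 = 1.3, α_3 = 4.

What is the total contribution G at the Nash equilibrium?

Firm i's FOC: ∂u_i/∂c_i = α_i − c_i = 0, so c_i* = α_i.
NE contributions = (0.7, 1.3, 4); G = 6.

6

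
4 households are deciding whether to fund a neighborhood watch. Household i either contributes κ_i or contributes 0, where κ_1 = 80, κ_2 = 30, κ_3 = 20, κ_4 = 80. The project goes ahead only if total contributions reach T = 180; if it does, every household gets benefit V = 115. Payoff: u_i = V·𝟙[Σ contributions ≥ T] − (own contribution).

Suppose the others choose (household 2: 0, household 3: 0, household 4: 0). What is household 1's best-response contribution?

0

Others' total = 0. Even contributing 80 gives 80 < 180: no benefit either way.
Best response: 0.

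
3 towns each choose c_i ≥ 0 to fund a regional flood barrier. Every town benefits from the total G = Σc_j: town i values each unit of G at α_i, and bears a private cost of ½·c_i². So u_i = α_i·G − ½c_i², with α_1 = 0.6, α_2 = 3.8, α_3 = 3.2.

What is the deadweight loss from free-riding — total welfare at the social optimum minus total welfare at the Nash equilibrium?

Town i's FOC: ∂u_i/∂c_i = α_i − c_i = 0, so c_i* = α_i.
NE contributions = (0.6, 3.8, 3.2); G = 7.6.
W^NE = (Σα)·G − ½Σα_i² = 7.6² − ½·25.04 = 45.24.
Planner sets c_i = Σα_j = 7.6 for every i, so G^SO = 3·7.6 = 22.8.
W^SO = (Σα)·G^SO − ½·3·(Σα)² = (3/2)·7.6² = 86.64.
Deadweight loss = W^SO − W^NE = 41.4.

41.4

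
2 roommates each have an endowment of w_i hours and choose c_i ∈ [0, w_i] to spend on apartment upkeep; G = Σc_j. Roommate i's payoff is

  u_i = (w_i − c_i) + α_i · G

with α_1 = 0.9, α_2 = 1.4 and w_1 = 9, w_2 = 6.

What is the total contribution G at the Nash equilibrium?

∂u_i/∂c_i = α_i − 1, so roommate i contributes w_i if α_i > 1, else 0.
α_i > 1 for i ∈ {2}; NE contributions (0, 6), G = 6.

6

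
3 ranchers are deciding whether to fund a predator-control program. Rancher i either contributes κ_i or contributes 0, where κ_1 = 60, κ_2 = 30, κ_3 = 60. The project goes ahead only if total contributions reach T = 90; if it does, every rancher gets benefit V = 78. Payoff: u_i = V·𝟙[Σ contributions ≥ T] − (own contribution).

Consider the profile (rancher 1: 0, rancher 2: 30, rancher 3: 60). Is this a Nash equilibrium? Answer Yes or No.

Total = 90 ≥ 90: provided.
Rancher 1 (pledges 0, payoff 78): pledging 60 → total 150, payoff 18. No gain.
Rancher 2 (pledges 30, payoff 48): dropping to 0 → total 60, payoff 0. No gain.
Rancher 3 (pledges 60, payoff 18): dropping to 0 → total 30, payoff 0. No gain.

Yes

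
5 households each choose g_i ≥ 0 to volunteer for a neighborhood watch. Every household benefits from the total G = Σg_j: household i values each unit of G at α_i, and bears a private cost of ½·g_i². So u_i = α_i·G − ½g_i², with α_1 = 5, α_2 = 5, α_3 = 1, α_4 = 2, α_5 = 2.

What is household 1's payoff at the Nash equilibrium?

Household i's FOC: ∂u_i/∂g_i = α_i − g_i = 0, so g_i* = α_i.
NE contributions = (5, 5, 1, 2, 2); G = 15.
u_1 = α_1·G − ½·(g_1)² = 5·15 − ½·5² = 62.5.

62.5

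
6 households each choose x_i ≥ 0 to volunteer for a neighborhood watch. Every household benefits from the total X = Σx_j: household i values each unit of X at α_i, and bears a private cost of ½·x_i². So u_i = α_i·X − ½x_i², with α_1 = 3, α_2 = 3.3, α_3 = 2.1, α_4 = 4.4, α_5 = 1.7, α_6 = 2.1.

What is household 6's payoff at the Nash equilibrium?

32.655

Household i's FOC: ∂u_i/∂x_i = α_i − x_i = 0, so x_i* = α_i.
NE contributions = (3, 3.3, 2.1, 4.4, 1.7, 2.1); X = 16.6.
u_6 = α_6·X − ½·(x_6)² = 2.1·16.6 − ½·2.1² = 32.655.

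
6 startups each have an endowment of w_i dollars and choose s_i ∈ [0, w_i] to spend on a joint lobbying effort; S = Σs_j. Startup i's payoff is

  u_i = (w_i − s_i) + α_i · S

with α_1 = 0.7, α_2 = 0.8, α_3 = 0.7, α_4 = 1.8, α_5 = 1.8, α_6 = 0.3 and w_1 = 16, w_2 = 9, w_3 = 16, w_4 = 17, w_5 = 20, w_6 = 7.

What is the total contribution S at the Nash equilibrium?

∂u_i/∂s_i = α_i − 1, so startup i contributes w_i if α_i > 1, else 0.
α_i > 1 for i ∈ {4, 5}; NE contributions (0, 0, 0, 17, 20, 0), S = 37.

37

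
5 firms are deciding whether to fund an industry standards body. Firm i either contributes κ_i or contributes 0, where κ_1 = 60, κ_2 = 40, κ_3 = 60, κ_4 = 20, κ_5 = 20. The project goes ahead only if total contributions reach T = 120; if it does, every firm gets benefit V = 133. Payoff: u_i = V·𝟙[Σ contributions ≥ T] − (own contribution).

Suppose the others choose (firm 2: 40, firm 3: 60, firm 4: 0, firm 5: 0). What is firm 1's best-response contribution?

Others' total = 100. Contributing 60 brings total to 160 ≥ 120: gain V − κ_1 = 73.
Best response: 60.

60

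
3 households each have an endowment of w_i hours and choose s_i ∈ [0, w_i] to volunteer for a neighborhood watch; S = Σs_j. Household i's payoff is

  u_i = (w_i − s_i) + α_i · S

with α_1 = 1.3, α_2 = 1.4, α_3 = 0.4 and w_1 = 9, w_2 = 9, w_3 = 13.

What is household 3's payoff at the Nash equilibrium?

20.2

∂u_i/∂s_i = α_i − 1, so household i contributes w_i if α_i > 1, else 0.
α_i > 1 for i ∈ {1, 2}; NE contributions (9, 9, 0), S = 18.
u_3 = (13 − 0) + 0.4·18 = 20.2.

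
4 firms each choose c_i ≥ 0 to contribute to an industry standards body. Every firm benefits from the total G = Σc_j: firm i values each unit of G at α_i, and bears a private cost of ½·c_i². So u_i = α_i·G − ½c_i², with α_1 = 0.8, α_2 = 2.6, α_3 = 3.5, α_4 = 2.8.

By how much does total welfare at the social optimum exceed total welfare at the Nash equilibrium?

107.835

Firm i's FOC: ∂u_i/∂c_i = α_i − c_i = 0, so c_i* = α_i.
NE contributions = (0.8, 2.6, 3.5, 2.8); G = 9.7.
W^NE = (Σα)·G − ½Σα_i² = 9.7² − ½·27.49 = 80.345.
Planner sets c_i = Σα_j = 9.7 for every i, so G^SO = 4·9.7 = 38.8.
W^SO = (Σα)·G^SO − ½·4·(Σα)² = (4/2)·9.7² = 188.18.
Deadweight loss = W^SO − W^NE = 107.835.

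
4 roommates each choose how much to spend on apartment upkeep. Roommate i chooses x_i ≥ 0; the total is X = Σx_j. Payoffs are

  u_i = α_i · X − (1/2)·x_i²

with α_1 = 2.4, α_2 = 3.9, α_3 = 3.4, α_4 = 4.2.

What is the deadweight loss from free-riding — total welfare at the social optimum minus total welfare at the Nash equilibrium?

218.295

Roommate i's FOC: ∂u_i/∂x_i = α_i − x_i = 0, so x_i* = α_i.
NE contributions = (2.4, 3.9, 3.4, 4.2); X = 13.9.
W^NE = (Σα)·X − ½Σα_i² = 13.9² − ½·50.17 = 168.125.
Planner sets x_i = Σα_j = 13.9 for every i, so X^SO = 4·13.9 = 55.6.
W^SO = (Σα)·X^SO − ½·4·(Σα)² = (4/2)·13.9² = 386.42.
Deadweight loss = W^SO − W^NE = 218.295.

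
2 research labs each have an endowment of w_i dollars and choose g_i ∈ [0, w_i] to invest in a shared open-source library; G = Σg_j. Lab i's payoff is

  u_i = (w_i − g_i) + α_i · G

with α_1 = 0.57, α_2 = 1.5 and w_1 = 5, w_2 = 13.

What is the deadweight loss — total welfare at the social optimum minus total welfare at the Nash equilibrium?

∂u_i/∂g_i = α_i − 1, so lab i contributes w_i if α_i > 1, else 0.
α_i > 1 for i ∈ {2}; NE contributions (0, 13), G = 13.
W^NE = Σw_i − G^NE + (Σα_i)·G^NE = 18 + 1.07·13 = 31.91.
Planner: ∂(Σu_j)/∂g_i = Σα_j − 1 = 1.07 > 0, so everyone contributes w_i; G^SO = 18, W^SO = 18 + 1.07·18 = 37.26.
Deadweight loss = 5.35.

5.35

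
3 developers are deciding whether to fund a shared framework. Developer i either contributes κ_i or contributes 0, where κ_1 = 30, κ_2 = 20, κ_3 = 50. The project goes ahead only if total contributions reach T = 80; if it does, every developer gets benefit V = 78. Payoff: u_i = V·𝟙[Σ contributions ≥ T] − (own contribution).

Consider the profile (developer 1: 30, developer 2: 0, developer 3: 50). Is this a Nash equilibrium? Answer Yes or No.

Total = 80 ≥ 80: provided.
Developer 1 (pledges 30, payoff 48): dropping to 0 → total 50, payoff 0. No gain.
Developer 2 (pledges 0, payoff 78): pledging 20 → total 100, payoff 58. No gain.
Developer 3 (pledges 50, payoff 28): dropping to 0 → total 30, payoff 0. No gain.

Yes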